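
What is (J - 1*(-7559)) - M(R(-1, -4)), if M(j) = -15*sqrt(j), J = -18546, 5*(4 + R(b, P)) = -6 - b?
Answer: -10987 + 15*I*sqrt(5) ≈ -10987.0 + 33.541*I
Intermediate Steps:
R(b, P) = -26/5 - b/5 (R(b, P) = -4 + (-6 - b)/5 = -4 + (-6/5 - b/5) = -26/5 - b/5)
(J - 1*(-7559)) - M(R(-1, -4)) = (-18546 - 1*(-7559)) - (-15)*sqrt(-26/5 - 1/5*(-1)) = (-18546 + 7559) - (-15)*sqrt(-26/5 + 1/5) = -10987 - (-15)*sqrt(-5) = -10987 - (-15)*I*sqrt(5) = -10987 + 15*I*sqrt(5)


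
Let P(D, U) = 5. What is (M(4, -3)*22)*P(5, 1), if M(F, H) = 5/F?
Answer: 275/2 ≈ 137.50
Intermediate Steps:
(M(4, -3)*22)*P(5, 1) = ((5/4)*22)*5 = (55/2)*5 = 275/2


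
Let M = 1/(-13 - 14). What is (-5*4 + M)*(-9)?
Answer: 541/3 ≈ 180.33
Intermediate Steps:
M = -1/27 (M = 1/(-27) = -1/27 ≈ -0.037037)
(-5*4 + M)*(-9) = (-5*4 - 1/27)*(-9) = (-20 - 1/27)*(-9) = -541/27*(-9) = 541/3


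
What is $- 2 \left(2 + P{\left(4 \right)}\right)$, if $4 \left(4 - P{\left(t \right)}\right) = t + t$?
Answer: $-8$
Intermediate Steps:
$P{\left(t \right)} = 4 - \frac{t}{2}$ ($P{\left(t \right)} = 4 - \frac{t + t}{4} = 4 - \frac{2 t}{4} = 4 - \frac{t}{2}$)
$- 2 \left(2 + P{\left(4 \right)}\right) = - 2 \left(2 + \left(4 - 2\right)\right) = - 2 \left(2 + 2\right) = \left(-2\right) 4 = -8$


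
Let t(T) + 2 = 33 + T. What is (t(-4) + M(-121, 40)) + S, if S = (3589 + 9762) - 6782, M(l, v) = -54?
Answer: 6542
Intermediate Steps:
t(T) = 31 + T (t(T) = -2 + (33 + T) = 31 + T)
S = 6569 (S = 13351 - 6782 = 6569)
(t(-4) + M(-121, 40)) + S = ((31 - 4) - 54) + 6569 = (27 - 54) + 6569 = -27 + 6569 = 6542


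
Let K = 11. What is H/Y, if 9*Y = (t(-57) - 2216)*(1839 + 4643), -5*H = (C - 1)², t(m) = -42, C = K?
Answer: 45/3659089 ≈ 1.2298e-5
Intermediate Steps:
C = 11
H = -20 (H = -(11 - 1)²/5 = -⅕*10² = -⅕*100 = -20)
Y = -14636356/9 (Y = ((-42 - 2216)*(1839 + 4643))/9 = (-2258*6482)/9 = (⅑)*(-14636356) = -14636356/9 ≈ -1.6263e+6)
H/Y = -20/(-14636356/9) = -20*(-9/14636356) = 45/3659089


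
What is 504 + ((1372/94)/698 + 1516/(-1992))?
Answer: 4110975853/8168694 ≈ 503.26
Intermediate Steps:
504 + ((1372/94)/698 + 1516/(-1992)) = 504 + ((1372*(1/94))*(1/698) + 1516*(-1/1992)) = 504 + ((686/47)*(1/698) - 379/498) = 504 + (343/16403 - 379/498) = 504 - 6045923/8168694 = 4110975853/8168694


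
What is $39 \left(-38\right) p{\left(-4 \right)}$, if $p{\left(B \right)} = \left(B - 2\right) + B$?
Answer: $14820$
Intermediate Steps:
$p{\left(B \right)} = -2 + 2 B$ ($p{\left(B \right)} = \left(-2 + B\right) + B = -2 + 2 B$)
$39 \left(-38\right) p{\left(-4 \right)} = 39 \left(-38\right) \left(-2 + 2 \left(-4\right)\right) = - 1482 \left(-2 - 8\right) = \left(-1482\right) \left(-10\right) = 14820$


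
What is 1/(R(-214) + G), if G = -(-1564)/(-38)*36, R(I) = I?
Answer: -19/32218 ≈ -0.00058973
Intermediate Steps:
G = -28152/19 (G = -(-1564)*(-1)/38*36 = -46*17/19*36 = -782/19*36 = -28152/19 ≈ -1481.7)
1/(R(-214) + G) = 1/(-214 - 28152/19) = 1/(-32218/19) = -19/32218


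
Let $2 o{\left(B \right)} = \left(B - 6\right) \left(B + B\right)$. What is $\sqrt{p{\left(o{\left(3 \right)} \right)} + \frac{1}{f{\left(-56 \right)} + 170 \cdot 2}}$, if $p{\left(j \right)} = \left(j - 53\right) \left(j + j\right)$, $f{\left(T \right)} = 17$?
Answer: $\frac{\sqrt{142233441}}{357} \approx 33.407$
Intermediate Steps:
$o{\left(B \right)} = B \left(-6 + B\right)$ ($o{\left(B \right)} = \frac{\left(B - 6\right) \left(B + B\right)}{2} = \frac{\left(-6 + B\right) 2 B}{2} = \frac{2 B \left(-6 + B\right)}{2} = B \left(-6 + B\right)$)
$p{\left(j \right)} = 2 j \left(-53 + j\right)$ ($p{\left(j \right)} = \left(-53 + j\right) 2 j = 2 j \left(-53 + j\right)$)
$\sqrt{p{\left(o{\left(3 \right)} \right)} + \frac{1}{f{\left(-56 \right)} + 170 \cdot 2}} = \sqrt{2 \cdot 3 \left(-6 + 3\right) \left(-53 + 3 \left(-6 + 3\right)\right) + \frac{1}{17 + 170 \cdot 2}} = \sqrt{2 \cdot 3 \left(-3\right) \left(-53 + 3 \left(-3\right)\right) + \frac{1}{17 + 340}} = \sqrt{2 \left(-9\right) \left(-53 - 9\right) + \frac{1}{357}} = \sqrt{2 \left(-9\right) \left(-62\right) + \frac{1}{357}} = \sqrt{1116 + \frac{1}{357}} = \sqrt{\frac{398413}{357}} = \frac{\sqrt{142233441}}{357}$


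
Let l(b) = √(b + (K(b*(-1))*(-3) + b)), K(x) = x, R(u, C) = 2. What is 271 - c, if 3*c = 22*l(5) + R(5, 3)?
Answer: 701/3 ≈ 233.67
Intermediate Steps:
l(b) = √5*√b (l(b) = √(b + ((b*(-1))*(-3) + b)) = √(b + (-b*(-3) + b)) = √(b + (3*b + b)) = √(b + 4*b) = √(5*b) = √5*√b)
c = 112/3 (c = (22*(√5*√5) + 2)/3 = (22*5 + 2)/3 = (110 + 2)/3 = (⅓)*112 = 112/3 ≈ 37.333)
271 - c = 271 - 1*112/3 = 271 - 112/3 = 701/3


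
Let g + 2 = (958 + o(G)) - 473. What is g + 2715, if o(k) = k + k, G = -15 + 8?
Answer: 3184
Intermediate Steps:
G = -7
o(k) = 2*k
g = 469 (g = -2 + ((958 + 2*(-7)) - 473) = -2 + ((958 - 14) - 473) = -2 + (944 - 473) = -2 + 471 = 469)
g + 2715 = 469 + 2715 = 3184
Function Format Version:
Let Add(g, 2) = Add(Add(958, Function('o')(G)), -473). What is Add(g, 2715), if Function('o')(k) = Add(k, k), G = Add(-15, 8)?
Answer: 3184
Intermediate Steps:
G = -7
Function('o')(k) = Mul(2, k)
g = 469 (g = Add(-2, Add(Add(958, Mul(2, -7)), -473)) = Add(-2, Add(Add(958, -14), -473)) = Add(-2, Add(944, -473)) = Add(-2, 471) = 469)
Add(g, 2715) = Add(469, 2715) = 3184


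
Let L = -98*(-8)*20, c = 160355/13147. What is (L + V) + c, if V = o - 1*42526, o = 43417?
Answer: 218019292/13147 ≈ 16583.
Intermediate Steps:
c = 160355/13147 (c = 160355*(1/13147) = 160355/13147 ≈ 12.197)
V = 891 (V = 43417 - 1*42526 = 43417 - 42526 = 891)
L = 15680 (L = 784*20 = 15680)
(L + V) + c = (15680 + 891) + 160355/13147 = 16571 + 160355/13147 = 218019292/13147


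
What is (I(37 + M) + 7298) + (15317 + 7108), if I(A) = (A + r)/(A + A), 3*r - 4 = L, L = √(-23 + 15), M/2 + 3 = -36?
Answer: 7311977/246 - I*√2/123 ≈ 29723.0 - 0.011498*I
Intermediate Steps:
M = -78 (M = -6 + 2*(-36) = -6 - 72 = -78)
L = 2*I*√2 (L = √(-8) = 2*I*√2 ≈ 2.8284*I)
r = 4/3 + 2*I*√2/3 (r = 4/3 + (2*I*√2)/3 = 4/3 + 2*I*√2/3 ≈ 1.3333 + 0.94281*I)
I(A) = (4/3 + A + 2*I*√2/3)/(2*A) (I(A) = (A + (4/3 + 2*I*√2/3))/(A + A) = (4/3 + A + 2*I*√2/3)/((2*A)) = (4/3 + A + 2*I*√2/3)*(1/(2*A)) = (4/3 + A + 2*I*√2/3)/(2*A))
(I(37 + M) + 7298) + (15317 + 7108) = ((4 + 3*(37 - 78) + 2*I*√2)/(6*(37 - 78)) + 7298) + (15317 + 7108) = ((⅙)*(4 + 3*(-41) + 2*I*√2)/(-41) + 7298) + 22425 = ((⅙)*(-1/41)*(4 - 123 + 2*I*√2) + 7298) + 22425 = ((⅙)*(-1/41)*(-119 + 2*I*√2) + 7298) + 22425 = ((119/246 - I*√2/123) + 7298) + 22425 = (1795427/246 - I*√2/123) + 22425 = 7311977/246 - I*√2/123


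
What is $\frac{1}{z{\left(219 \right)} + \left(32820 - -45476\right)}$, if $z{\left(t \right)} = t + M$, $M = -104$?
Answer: $\frac{1}{78411} \approx 1.2753 \cdot 10^{-5}$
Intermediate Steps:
$z{\left(t \right)} = -104 + t$ ($z{\left(t \right)} = t - 104 = -104 + t$)
$\frac{1}{z{\left(219 \right)} + \left(32820 - -45476\right)} = \frac{1}{\left(-104 + 219\right) + \left(32820 - -45476\right)} = \frac{1}{115 + \left(32820 + 45476\right)} = \frac{1}{115 + 78296} = \frac{1}{78411}$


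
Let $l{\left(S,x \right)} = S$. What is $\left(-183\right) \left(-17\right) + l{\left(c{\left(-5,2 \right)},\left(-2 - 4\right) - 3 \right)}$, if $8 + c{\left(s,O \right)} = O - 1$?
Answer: $3104$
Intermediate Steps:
$c{\left(s,O \right)} = -9 + O$ ($c{\left(s,O \right)} = -8 + \left(O - 1\right) = -8 + \left(-1 + O\right) = -9 + O$)
$\left(-183\right) \left(-17\right) + l{\left(c{\left(-5,2 \right)},\left(-2 - 4\right) - 3 \right)} = \left(-183\right) \left(-17\right) + \left(-9 + 2\right) = 3111 - 7 = 3104$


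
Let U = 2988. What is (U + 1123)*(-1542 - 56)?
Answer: -6569378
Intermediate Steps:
(U + 1123)*(-1542 - 56) = (2988 + 1123)*(-1542 - 56) = 4111*(-1598) = -6569378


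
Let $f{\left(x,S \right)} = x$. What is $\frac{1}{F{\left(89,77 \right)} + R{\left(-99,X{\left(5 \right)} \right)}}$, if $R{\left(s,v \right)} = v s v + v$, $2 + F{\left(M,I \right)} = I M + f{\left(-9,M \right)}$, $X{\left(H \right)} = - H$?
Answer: $\frac{1}{4362} \approx 0.00022925$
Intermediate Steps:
$F{\left(M,I \right)} = -11 + I M$ ($F{\left(M,I \right)} = -2 + \left(I M - 9\right) = -2 + \left(-9 + I M\right) = -11 + I M$)
$R{\left(s,v \right)} = v + s v^{2}$ ($R{\left(s,v \right)} = s v v + v = s v^{2} + v = v + s v^{2}$)
$\frac{1}{F{\left(89,77 \right)} + R{\left(-99,X{\left(5 \right)} \right)}} = \frac{1}{\left(-11 + 77 \cdot 89\right) + \left(-1\right) 5 \left(1 - 99 \left(\left(-1\right) 5\right)\right)} = \frac{1}{\left(-11 + 6853\right) - 5 \left(1 - -495\right)} = \frac{1}{6842 - 5 \left(1 + 495\right)} = \frac{1}{6842 - 2480} = \frac{1}{4362}$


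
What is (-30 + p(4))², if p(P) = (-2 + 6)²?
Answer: 196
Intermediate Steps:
p(P) = 16 (p(P) = 4² = 16)
(-30 + p(4))² = (-30 + 16)² = (-14)² = 196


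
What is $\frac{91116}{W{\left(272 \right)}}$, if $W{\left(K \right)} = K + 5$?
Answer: $\frac{91116}{277} \approx 328.94$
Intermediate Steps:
$W{\left(K \right)} = 5 + K$
$\frac{91116}{W{\left(272 \right)}} = \frac{91116}{5 + 272} = \frac{91116}{277}$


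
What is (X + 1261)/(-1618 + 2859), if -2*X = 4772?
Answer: -1125/1241 ≈ -0.90653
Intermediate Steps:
X = -2386 (X = -½*4772 = -2386)
(X + 1261)/(-1618 + 2859) = (-2386 + 1261)/(-1618 + 2859) = -1125/1241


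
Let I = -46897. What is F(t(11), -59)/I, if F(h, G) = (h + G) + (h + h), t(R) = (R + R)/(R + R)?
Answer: 56/46897 ≈ 0.0011941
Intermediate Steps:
t(R) = 1 (t(R) = (2*R)/((2*R)) = (2*R)*(1/(2*R)) = 1)
F(h, G) = G + 3*h (F(h, G) = (G + h) + 2*h = G + 3*h)
F(t(11), -59)/I = (-59 + 3*1)/(-46897) = (-59 + 3)*(-1/46897) = -56*(-1/46897) = 56/46897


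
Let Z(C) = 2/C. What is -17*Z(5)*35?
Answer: -238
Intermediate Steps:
-17*Z(5)*35 = -34/5*35 = -238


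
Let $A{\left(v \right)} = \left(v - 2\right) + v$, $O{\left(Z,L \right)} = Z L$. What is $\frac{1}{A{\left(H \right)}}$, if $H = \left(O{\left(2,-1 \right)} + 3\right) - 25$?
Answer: $- \frac{1}{50} \approx -0.02$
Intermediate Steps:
$O{\left(Z,L \right)} = L Z$
$H = -24$ ($H = \left(\left(-1\right) 2 + 3\right) - 25 = \left(-2 + 3\right) - 25 = 1 - 25 = -24$)
$A{\left(v \right)} = -2 + 2 v$ ($A{\left(v \right)} = \left(-2 + v\right) + v = -2 + 2 v$)
$\frac{1}{A{\left(H \right)}} = \frac{1}{-2 + 2 \left(-24\right)} = \frac{1}{-2 - 48} = \frac{1}{-50} = - \frac{1}{50}$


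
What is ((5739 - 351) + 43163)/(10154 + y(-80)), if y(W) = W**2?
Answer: 48551/16554 ≈ 2.9329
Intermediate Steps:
((5739 - 351) + 43163)/(10154 + y(-80)) = ((5739 - 351) + 43163)/(10154 + (-80)**2) = (5388 + 43163)/(10154 + 6400) = 48551/16554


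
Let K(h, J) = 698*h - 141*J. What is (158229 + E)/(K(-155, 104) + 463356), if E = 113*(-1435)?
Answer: -1963/170251 ≈ -0.011530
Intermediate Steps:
K(h, J) = -141*J + 698*h
E = -162155
(158229 + E)/(K(-155, 104) + 463356) = (158229 - 162155)/((-141*104 + 698*(-155)) + 463356) = -3926/((-14664 - 108190) + 463356) = -3926/(-122854 + 463356) = -3926/340502 = -3926*1/340502 = -1963/170251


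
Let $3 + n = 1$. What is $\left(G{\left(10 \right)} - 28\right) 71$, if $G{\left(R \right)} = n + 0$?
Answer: $-2130$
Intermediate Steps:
$n = -2$ ($n = -3 + 1 = -2$)
$G{\left(R \right)} = -2$ ($G{\left(R \right)} = -2 + 0 = -2$)
$\left(G{\left(10 \right)} - 28\right) 71 = \left(-2 - 28\right) 71 = \left(-30\right) 71 = -2130$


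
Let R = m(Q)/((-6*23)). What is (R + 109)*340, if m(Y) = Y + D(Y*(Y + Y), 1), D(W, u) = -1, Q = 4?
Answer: 852210/23 ≈ 37053.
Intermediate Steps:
m(Y) = -1 + Y (m(Y) = Y - 1 = -1 + Y)
R = -1/46 (R = (-1 + 4)/((-6*23)) = 3/(-138) = 3*(-1/138) = -1/46 ≈ -0.021739)
(R + 109)*340 = (-1/46 + 109)*340 = (5013/46)*340 = 852210/23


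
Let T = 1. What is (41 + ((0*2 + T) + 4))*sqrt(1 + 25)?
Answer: 46*sqrt(26) ≈ 234.55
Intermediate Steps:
(41 + ((0*2 + T) + 4))*sqrt(1 + 25) = (41 + ((0*2 + 1) + 4))*sqrt(1 + 25) = (41 + ((0 + 1) + 4))*sqrt(26) = (41 + (1 + 4))*sqrt(26) = (41 + 5)*sqrt(26) = 46*sqrt(26)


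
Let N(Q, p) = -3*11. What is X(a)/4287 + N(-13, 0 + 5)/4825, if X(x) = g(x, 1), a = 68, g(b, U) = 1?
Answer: -136646/20684775 ≈ -0.0066061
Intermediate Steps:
X(x) = 1
N(Q, p) = -33
X(a)/4287 + N(-13, 0 + 5)/4825 = 1/4287 - 33/4825 = -136646/20684775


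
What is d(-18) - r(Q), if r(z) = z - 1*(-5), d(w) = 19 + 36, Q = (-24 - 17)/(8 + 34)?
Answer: 2141/42 ≈ 50.976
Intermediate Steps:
Q = -41/42 ≈ -0.97619
d(w) = 55
r(z) = 5 + z (r(z) = z + 5 = 5 + z)
d(-18) - r(Q) = 55 - (5 - 41/42) = 55 - 1*169/42 = 55 - 169/42 = 2141/42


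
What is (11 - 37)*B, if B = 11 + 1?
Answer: -312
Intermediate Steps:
B = 12
(11 - 37)*B = (11 - 37)*12 = -26*12 = -312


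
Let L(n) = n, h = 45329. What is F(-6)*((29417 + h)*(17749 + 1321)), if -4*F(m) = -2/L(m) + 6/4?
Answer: -3919867105/6 ≈ -6.5331e+8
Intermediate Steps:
F(m) = -3/8 + 1/(2*m) (F(m) = -(-2/m + 6/4)/4 = -(-2/m + 6*(¼))/4 = -(-2/m + 3/2)/4 = -(3/2 - 2/m)/4 = -3/8 + 1/(2*m))
F(-6)*((29417 + h)*(17749 + 1321)) = ((⅛)*(4 - 3*(-6))/(-6))*((29417 + 45329)*(17749 + 1321)) = ((⅛)*(-⅙)*(4 + 18))*(74746*19070) = ((⅛)*(-⅙)*22)*1425406220 = -11/24*1425406220 = -3919867105/6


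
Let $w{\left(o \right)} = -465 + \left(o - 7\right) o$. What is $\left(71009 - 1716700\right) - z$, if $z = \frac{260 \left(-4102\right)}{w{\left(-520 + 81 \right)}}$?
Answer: $- \frac{321450110819}{195329} \approx -1.6457 \cdot 10^{6}$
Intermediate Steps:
$w{\left(o \right)} = -465 + o \left(-7 + o\right)$ ($w{\left(o \right)} = -465 + \left(-7 + o\right) o = -465 + o \left(-7 + o\right)$)
$z = - \frac{1066520}{195329}$ ($z = \frac{260 \left(-4102\right)}{-465 + \left(-520 + 81\right)^{2} - 7 \left(-520 + 81\right)} = - \frac{1066520}{-465 + \left(-439\right)^{2} - -3073} = - \frac{1066520}{-465 + 192721 + 3073} = - \frac{1066520}{195329} \approx -5.4601$)
$\left(71009 - 1716700\right) - z = \left(71009 - 1716700\right) - - \frac{1066520}{195329} = \left(71009 - 1716700\right) + \frac{1066520}{195329} = -1645691 + \frac{1066520}{195329} = - \frac{321450110819}{195329}$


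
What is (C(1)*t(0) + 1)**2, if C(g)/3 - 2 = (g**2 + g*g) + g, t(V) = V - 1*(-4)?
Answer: 3721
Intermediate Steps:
t(V) = 4 + V (t(V) = V + 4 = 4 + V)
C(g) = 6 + 3*g + 6*g**2 (C(g) = 6 + 3*((g**2 + g*g) + g) = 6 + 3*((g**2 + g**2) + g) = 6 + 3*(2*g**2 + g) = 6 + 3*(g + 2*g**2) = 6 + (3*g + 6*g**2) = 6 + 3*g + 6*g**2)
(C(1)*t(0) + 1)**2 = ((6 + 3*1 + 6*1**2)*(4 + 0) + 1)**2 = ((6 + 3 + 6*1)*4 + 1)**2 = ((6 + 3 + 6)*4 + 1)**2 = (15*4 + 1)**2 = (60 + 1)**2 = 61**2 = 3721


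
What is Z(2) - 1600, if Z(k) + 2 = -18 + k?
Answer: -1618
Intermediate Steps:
Z(k) = -20 + k (Z(k) = -2 + (-18 + k) = -20 + k)
Z(2) - 1600 = (-20 + 2) - 1600 = -18 - 1600 = -1618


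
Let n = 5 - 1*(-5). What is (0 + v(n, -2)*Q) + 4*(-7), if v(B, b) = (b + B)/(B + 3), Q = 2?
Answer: -348/13 ≈ -26.769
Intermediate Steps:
n = 10 (n = 5 + 5 = 10)
v(B, b) = (B + b)/(3 + B)
(0 + v(n, -2)*Q) + 4*(-7) = (0 + ((10 - 2)/(3 + 10))*2) + 4*(-7) = (0 + (8/13)*2) - 28 = (0 + 16/13) - 28 = 16/13 - 28 = -348/13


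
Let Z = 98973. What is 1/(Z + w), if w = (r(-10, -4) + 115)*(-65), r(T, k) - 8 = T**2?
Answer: 1/84478 ≈ 1.1837e-5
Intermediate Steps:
r(T, k) = 8 + T**2
w = -14495 (w = ((8 + (-10)**2) + 115)*(-65) = ((8 + 100) + 115)*(-65) = (108 + 115)*(-65) = 223*(-65) = -14495)
1/(Z + w) = 1/(98973 - 14495) = 1/84478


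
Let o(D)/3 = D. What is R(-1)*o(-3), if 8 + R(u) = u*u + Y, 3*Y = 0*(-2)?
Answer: 63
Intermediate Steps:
o(D) = 3*D
Y = 0 (Y = (0*(-2))/3 = (1/3)*0 = 0)
R(u) = -8 + u**2 (R(u) = -8 + (u*u + 0) = -8 + (u**2 + 0) = -8 + u**2)
R(-1)*o(-3) = (-8 + (-1)**2)*(3*(-3)) = (-8 + 1)*(-9) = -7*(-9) = 63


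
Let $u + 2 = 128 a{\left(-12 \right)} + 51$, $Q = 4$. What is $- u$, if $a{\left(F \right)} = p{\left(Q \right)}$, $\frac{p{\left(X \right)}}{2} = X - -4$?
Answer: $-2097$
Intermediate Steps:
$p{\left(X \right)} = 8 + 2 X$ ($p{\left(X \right)} = 2 \left(X - -4\right) = 2 \left(X + 4\right) = 2 \left(4 + X\right) = 8 + 2 X$)
$a{\left(F \right)} = 16$ ($a{\left(F \right)} = 8 + 2 \cdot 4 = 8 + 8 = 16$)
$u = 2097$ ($u = -2 + \left(128 \cdot 16 + 51\right) = -2 + \left(2048 + 51\right) = -2 + 2099 = 2097$)
$- u = \left(-1\right) 2097 = -2097$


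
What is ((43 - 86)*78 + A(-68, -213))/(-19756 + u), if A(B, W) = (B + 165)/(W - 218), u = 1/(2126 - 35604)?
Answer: 48398173738/285059680039 ≈ 0.16978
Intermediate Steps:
u = -1/33478 (u = 1/(-33478) = -1/33478 ≈ -2.9870e-5)
A(B, W) = (165 + B)/(-218 + W)
((43 - 86)*78 + A(-68, -213))/(-19756 + u) = ((43 - 86)*78 + (165 - 68)/(-218 - 213))/(-19756 - 1/33478) = (-43*78 + 97/(-431))/(-661391369/33478) = (-3354 - 1/431*97)*(-33478/661391369) = (-3354 - 97/431)*(-33478/661391369) = -1445671/431*(-33478/661391369) = 48398173738/285059680039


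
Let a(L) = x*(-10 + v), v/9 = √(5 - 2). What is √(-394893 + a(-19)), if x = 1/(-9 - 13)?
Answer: √(-191127992 - 198*√3)/22 ≈ 628.41*I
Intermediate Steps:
x = -1/22 (x = 1/(-22) = -1/22 ≈ -0.045455)
v = 9*√3 (v = 9*√(5 - 2) = 9*√3 ≈ 15.588)
a(L) = 5/11 - 9*√3/22 (a(L) = -(-10 + 9*√3)/22 = 5/11 - 9*√3/22)
√(-394893 + a(-19)) = √(-394893 + (5/11 - 9*√3/22)) = √(-4343818/11 - 9*√3/22)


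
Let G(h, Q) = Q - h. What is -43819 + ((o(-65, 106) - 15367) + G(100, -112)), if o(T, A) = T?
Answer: -59463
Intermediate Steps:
-43819 + ((o(-65, 106) - 15367) + G(100, -112)) = -43819 + ((-65 - 15367) + (-112 - 1*100)) = -43819 + (-15432 + (-112 - 100)) = -43819 + (-15432 - 212) = -43819 - 15644 = -59463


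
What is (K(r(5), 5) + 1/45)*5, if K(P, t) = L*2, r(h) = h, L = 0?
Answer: ⅑ ≈ 0.11111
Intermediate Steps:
K(P, t) = 0 (K(P, t) = 0*2 = 0)
(K(r(5), 5) + 1/45)*5 = (0 + 1/45)*5 = (1/45)*5 = ⅑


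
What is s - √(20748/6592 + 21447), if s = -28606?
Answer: -28606 - √3641033829/412 ≈ -28752.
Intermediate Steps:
s - √(20748/6592 + 21447) = -28606 - √(20748/6592 + 21447) = -28606 - √(20748*(1/6592) + 21447) = -28606 - √(5187/1648 + 21447) = -28606 - √(35349843/1648) = -28606 - √3641033829/412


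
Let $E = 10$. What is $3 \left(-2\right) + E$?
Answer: $4$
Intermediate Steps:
$3 \left(-2\right) + E = 3 \left(-2\right) + 10 = -6 + 10 = 4$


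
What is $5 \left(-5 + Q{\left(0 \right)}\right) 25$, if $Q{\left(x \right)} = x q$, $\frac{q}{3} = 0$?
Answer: $-625$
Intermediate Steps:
$q = 0$ ($q = 3 \cdot 0 = 0$)
$Q{\left(x \right)} = 0$ ($Q{\left(x \right)} = x 0 = 0$)
$5 \left(-5 + Q{\left(0 \right)}\right) 25 = 5 \left(-5 + 0\right) 25 = 5 \left(-5\right) 25 = \left(-25\right) 25 = -625$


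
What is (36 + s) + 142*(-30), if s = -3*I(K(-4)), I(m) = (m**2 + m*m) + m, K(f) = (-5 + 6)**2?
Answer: -4233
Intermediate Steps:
K(f) = 1 (K(f) = 1**2 = 1)
I(m) = m + 2*m**2 (I(m) = (m**2 + m**2) + m = 2*m**2 + m = m + 2*m**2)
s = -9 (s = -3*(1 + 2*1) = -3*(1 + 2) = -3*3 = -9)
(36 + s) + 142*(-30) = (36 - 9) + 142*(-30) = 27 - 4260 = -4233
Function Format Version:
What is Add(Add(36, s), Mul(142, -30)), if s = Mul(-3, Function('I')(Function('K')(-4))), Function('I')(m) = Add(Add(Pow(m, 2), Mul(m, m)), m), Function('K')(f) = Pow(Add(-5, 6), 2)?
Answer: -4233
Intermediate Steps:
Function('K')(f) = 1 (Function('K')(f) = Pow(1, 2) = 1)
Function('I')(m) = Add(m, Mul(2, Pow(m, 2))) (Function('I')(m) = Add(Add(Pow(m, 2), Pow(m, 2)), m) = Add(Mul(2, Pow(m, 2)), m) = Add(m, Mul(2, Pow(m, 2))))
s = -9 (s = Mul(-3, Mul(1, Add(1, Mul(2, 1)))) = Mul(-3, Mul(1, Add(1, 2))) = Mul(-3, Mul(1, 3)) = Mul(-3, 3) = -9)
Add(Add(36, s), Mul(142, -30)) = Add(Add(36, -9), Mul(142, -30)) = Add(27, -4260) = -4233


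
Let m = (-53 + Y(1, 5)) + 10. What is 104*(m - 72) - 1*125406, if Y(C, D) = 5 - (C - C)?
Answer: -136846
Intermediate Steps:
Y(C, D) = 5 (Y(C, D) = 5 - 1*0 = 5 + 0 = 5)
m = -38 (m = (-53 + 5) + 10 = -48 + 10 = -38)
104*(m - 72) - 1*125406 = 104*(-38 - 72) - 1*125406 = 104*(-110) - 125406 = -11440 - 125406 = -136846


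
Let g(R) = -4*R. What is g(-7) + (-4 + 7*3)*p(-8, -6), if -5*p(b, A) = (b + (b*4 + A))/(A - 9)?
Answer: 1318/75 ≈ 17.573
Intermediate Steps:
p(b, A) = -(A + 5*b)/(5*(-9 + A)) (p(b, A) = -(b + (b*4 + A))/(5*(A - 9)) = -(b + (4*b + A))/(5*(-9 + A)) = -(b + (A + 4*b))/(5*(-9 + A)) = -(A + 5*b)/(5*(-9 + A)))
g(-7) + (-4 + 7*3)*p(-8, -6) = -4*(-7) + (-4 + 7*3)*((-1*(-8) - ⅕*(-6))/(-9 - 6)) = 28 + (-4 + 21)*((8 + 6/5)/(-15)) = 28 + 17*(-1/15*46/5) = 28 + 17*(-46/75) = 28 - 782/75 = 1318/75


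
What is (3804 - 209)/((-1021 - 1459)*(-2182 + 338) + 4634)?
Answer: 3595/4577754 ≈ 0.00078532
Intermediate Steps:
(3804 - 209)/((-1021 - 1459)*(-2182 + 338) + 4634) = 3595/(-2480*(-1844) + 4634) = 3595/(4573120 + 4634) = 3595/4577754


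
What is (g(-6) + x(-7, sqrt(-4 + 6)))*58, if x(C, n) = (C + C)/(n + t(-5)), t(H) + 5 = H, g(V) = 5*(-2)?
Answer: -3480/7 + 58*sqrt(2)/7 ≈ -485.43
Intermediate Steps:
g(V) = -10
t(H) = -5 + H
x(C, n) = 2*C/(-10 + n) (x(C, n) = (C + C)/(n + (-5 - 5)) = (2*C)/(n - 10) = (2*C)/(-10 + n) = 2*C/(-10 + n))
(g(-6) + x(-7, sqrt(-4 + 6)))*58 = (-10 + 2*(-7)/(-10 + sqrt(-4 + 6)))*58 = (-10 + 2*(-7)/(-10 + sqrt(2)))*58 = (-10 - 14/(-10 + sqrt(2)))*58 = -580 - 812/(-10 + sqrt(2))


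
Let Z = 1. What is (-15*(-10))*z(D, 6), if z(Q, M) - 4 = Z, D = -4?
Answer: 750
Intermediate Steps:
z(Q, M) = 5 (z(Q, M) = 4 + 1 = 5)
(-15*(-10))*z(D, 6) = -15*(-10)*5 = 150*5 = 750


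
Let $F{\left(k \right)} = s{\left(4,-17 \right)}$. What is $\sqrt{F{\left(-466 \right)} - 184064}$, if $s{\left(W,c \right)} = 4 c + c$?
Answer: $3 i \sqrt{20461} \approx 429.13 i$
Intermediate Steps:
$s{\left(W,c \right)} = 5 c$
$F{\left(k \right)} = -85$ ($F{\left(k \right)} = 5 \left(-17\right) = -85$)
$\sqrt{F{\left(-466 \right)} - 184064} = \sqrt{-85 - 184064} = \sqrt{-184149} = 3 i \sqrt{20461}$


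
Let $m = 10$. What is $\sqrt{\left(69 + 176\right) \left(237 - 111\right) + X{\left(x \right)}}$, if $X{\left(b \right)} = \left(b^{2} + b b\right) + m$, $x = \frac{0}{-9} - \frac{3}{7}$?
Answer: $\frac{\sqrt{1513138}}{7} \approx 175.73$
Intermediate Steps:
$x = - \frac{3}{7}$ ($x = 0 \left(- \frac{1}{9}\right) - \frac{3}{7} = 0 - \frac{3}{7} = - \frac{3}{7} \approx -0.42857$)
$X{\left(b \right)} = 10 + 2 b^{2}$ ($X{\left(b \right)} = \left(b^{2} + b b\right) + 10 = \left(b^{2} + b^{2}\right) + 10 = 2 b^{2} + 10 = 10 + 2 b^{2}$)
$\sqrt{\left(69 + 176\right) \left(237 - 111\right) + X{\left(x \right)}} = \sqrt{\left(69 + 176\right) \left(237 - 111\right) + \left(10 + 2 \left(- \frac{3}{7}\right)^{2}\right)} = \sqrt{245 \cdot 126 + \left(10 + 2 \cdot \frac{9}{49}\right)} = \sqrt{30870 + \left(10 + \frac{18}{49}\right)} = \sqrt{30870 + \frac{508}{49}} = \sqrt{\frac{1513138}{49}} = \frac{\sqrt{1513138}}{7}$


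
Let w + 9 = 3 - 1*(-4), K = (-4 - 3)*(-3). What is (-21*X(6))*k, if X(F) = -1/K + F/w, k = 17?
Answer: 1088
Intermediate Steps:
K = 21 (K = -7*(-3) = 21)
w = -2 (w = -9 + (3 - 1*(-4)) = -9 + (3 + 4) = -9 + 7 = -2)
X(F) = -1/21 - F/2 (X(F) = -1/21 + F/(-2) = -1*1/21 + F*(-½) = -1/21 - F/2)
(-21*X(6))*k = -21*(-1/21 - ½*6)*17 = -21*(-1/21 - 3)*17 = -21*(-64/21)*17 = 64*17 = 1088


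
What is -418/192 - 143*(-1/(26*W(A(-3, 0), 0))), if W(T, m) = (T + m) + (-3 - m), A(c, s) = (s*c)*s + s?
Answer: -385/96 ≈ -4.0104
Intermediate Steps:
A(c, s) = s + c*s**2 (A(c, s) = (c*s)*s + s = c*s**2 + s = s + c*s**2)
W(T, m) = -3 + T
-418/192 - 143*(-1/(26*W(A(-3, 0), 0))) = -418/192 - 143*(-1/(26*(-3 + 0*(1 - 3*0)))) = -418*1/192 - 143*(-1/(26*(-3 + 0*(1 + 0)))) = -209/96 - 143*(-1/(26*(-3 + 0*1))) = -209/96 - 143*(-1/(26*(-3 + 0))) = -209/96 - 143/((-3*(-26))) = -209/96 - 143/78 = -209/96 - 143*1/78 = -209/96 - 11/6 = -385/96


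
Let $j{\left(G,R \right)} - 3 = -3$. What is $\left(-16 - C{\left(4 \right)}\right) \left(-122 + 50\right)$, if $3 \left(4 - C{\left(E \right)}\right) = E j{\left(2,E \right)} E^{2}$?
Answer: $1440$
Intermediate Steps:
$j{\left(G,R \right)} = 0$ ($j{\left(G,R \right)} = 3 - 3 = 0$)
$C{\left(E \right)} = 4$ ($C{\left(E \right)} = 4 - \frac{E 0 E^{2}}{3} = 4 - \frac{0 E^{2}}{3} = 4 - 0 = 4 + 0 = 4$)
$\left(-16 - C{\left(4 \right)}\right) \left(-122 + 50\right) = \left(-16 - 4\right) \left(-122 + 50\right) = \left(-16 - 4\right) \left(-72\right) = \left(-20\right) \left(-72\right) = 1440$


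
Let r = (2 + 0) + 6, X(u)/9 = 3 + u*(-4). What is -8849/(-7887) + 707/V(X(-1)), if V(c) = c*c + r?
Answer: 40768582/31366599 ≈ 1.2997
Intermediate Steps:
X(u) = 27 - 36*u (X(u) = 9*(3 + u*(-4)) = 9*(3 - 4*u) = 27 - 36*u)
r = 8 (r = 2 + 6 = 8)
V(c) = 8 + c² (V(c) = c*c + 8 = c² + 8 = 8 + c²)
-8849/(-7887) + 707/V(X(-1)) = -8849/(-7887) + 707/(8 + (27 - 36*(-1))²) = -8849*(-1/7887) + 707/(8 + (27 + 36)²) = 8849/7887 + 707/(8 + 63²) = 8849/7887 + 707/(8 + 3969) = 8849/7887 + 707/3977 = 40768582/31366599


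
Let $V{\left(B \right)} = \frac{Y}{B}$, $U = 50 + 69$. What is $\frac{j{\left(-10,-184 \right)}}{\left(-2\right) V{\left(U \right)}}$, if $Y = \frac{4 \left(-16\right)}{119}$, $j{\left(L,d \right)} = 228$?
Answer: $\frac{807177}{32} \approx 25224.0$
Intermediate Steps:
$U = 119$
$Y = - \frac{64}{119}$ ($Y = \left(-64\right) \frac{1}{119} = - \frac{64}{119} \approx -0.53782$)
$V{\left(B \right)} = - \frac{64}{119 B}$
$\frac{j{\left(-10,-184 \right)}}{\left(-2\right) V{\left(U \right)}} = \frac{228}{\left(-2\right) \left(- \frac{64}{119 \cdot 119}\right)} = \frac{228}{\left(-2\right) \left(\left(- \frac{64}{119}\right) \frac{1}{119}\right)} = \frac{228}{\left(-2\right) \left(- \frac{64}{14161}\right)} = \frac{228}{\frac{128}{14161}} = 228 \cdot \frac{14161}{128} = \frac{807177}{32}$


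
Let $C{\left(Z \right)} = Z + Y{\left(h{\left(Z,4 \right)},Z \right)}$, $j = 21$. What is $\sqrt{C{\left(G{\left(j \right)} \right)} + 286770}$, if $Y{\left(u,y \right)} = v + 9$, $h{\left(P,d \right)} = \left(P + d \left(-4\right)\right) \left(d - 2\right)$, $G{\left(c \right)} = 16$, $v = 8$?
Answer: $3 \sqrt{31867} \approx 535.54$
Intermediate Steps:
$h{\left(P,d \right)} = \left(-2 + d\right) \left(P - 4 d\right)$ ($h{\left(P,d \right)} = \left(P - 4 d\right) \left(-2 + d\right) = \left(-2 + d\right) \left(P - 4 d\right)$)
$Y{\left(u,y \right)} = 17$ ($Y{\left(u,y \right)} = 8 + 9 = 17$)
$C{\left(Z \right)} = 17 + Z$ ($C{\left(Z \right)} = Z + 17 = 17 + Z$)
$\sqrt{C{\left(G{\left(j \right)} \right)} + 286770} = \sqrt{\left(17 + 16\right) + 286770} = \sqrt{33 + 286770} = \sqrt{286803} = 3 \sqrt{31867}$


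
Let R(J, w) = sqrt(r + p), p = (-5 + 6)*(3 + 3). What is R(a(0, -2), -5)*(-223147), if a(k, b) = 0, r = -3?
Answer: -223147*sqrt(3) ≈ -3.8650e+5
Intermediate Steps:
p = 6 (p = 1*6 = 6)
R(J, w) = sqrt(3) (R(J, w) = sqrt(-3 + 6) = sqrt(3))
R(a(0, -2), -5)*(-223147) = sqrt(3)*(-223147) = -223147*sqrt(3)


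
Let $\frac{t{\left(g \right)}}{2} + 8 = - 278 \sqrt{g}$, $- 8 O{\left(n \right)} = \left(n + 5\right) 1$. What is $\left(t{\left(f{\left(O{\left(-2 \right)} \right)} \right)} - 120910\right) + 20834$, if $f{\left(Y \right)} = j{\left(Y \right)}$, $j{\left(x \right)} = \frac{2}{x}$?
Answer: $-100092 - \frac{2224 i \sqrt{3}}{3} \approx -1.0009 \cdot 10^{5} - 1284.0 i$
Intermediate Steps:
$O{\left(n \right)} = - \frac{5}{8} - \frac{n}{8}$ ($O{\left(n \right)} = - \frac{\left(n + 5\right) 1}{8} = - \frac{\left(5 + n\right) 1}{8} = - \frac{5 + n}{8} = - \frac{5}{8} - \frac{n}{8}$)
$f{\left(Y \right)} = \frac{2}{Y}$
$t{\left(g \right)} = -16 - 556 \sqrt{g}$ ($t{\left(g \right)} = -16 + 2 \left(- 278 \sqrt{g}\right) = -16 - 556 \sqrt{g}$)
$\left(t{\left(f{\left(O{\left(-2 \right)} \right)} \right)} - 120910\right) + 20834 = \left(\left(-16 - 556 \sqrt{\frac{2}{- \frac{5}{8} - - \frac{1}{4}}}\right) - 120910\right) + 20834 = \left(\left(-16 - 556 \sqrt{\frac{2}{- \frac{5}{8} + \frac{1}{4}}}\right) - 120910\right) + 20834 = \left(\left(-16 - 556 \sqrt{\frac{2}{- \frac{3}{8}}}\right) - 120910\right) + 20834 = \left(\left(-16 - 556 \sqrt{2 \left(- \frac{8}{3}\right)}\right) - 120910\right) + 20834 = \left(\left(-16 - 556 \sqrt{- \frac{16}{3}}\right) - 120910\right) + 20834 = \left(\left(-16 - 556 \frac{4 i \sqrt{3}}{3}\right) - 120910\right) + 20834 = \left(\left(-16 - \frac{2224 i \sqrt{3}}{3}\right) - 120910\right) + 20834 = \left(-120926 - \frac{2224 i \sqrt{3}}{3}\right) + 20834 = -100092 - \frac{2224 i \sqrt{3}}{3}$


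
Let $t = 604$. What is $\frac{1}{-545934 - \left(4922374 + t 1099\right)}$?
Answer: $- \frac{1}{6132104} \approx -1.6308 \cdot 10^{-7}$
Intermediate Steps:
$\frac{1}{-545934 - \left(4922374 + t 1099\right)} = \frac{1}{-545934 - \left(4922374 + 604 \cdot 1099\right)} = \frac{1}{-545934 - 5586170} = \frac{1}{-6132104} = - \frac{1}{6132104}$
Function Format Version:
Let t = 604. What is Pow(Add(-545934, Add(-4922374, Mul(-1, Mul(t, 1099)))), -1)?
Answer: Rational(-1, 6132104) ≈ -1.6308e-7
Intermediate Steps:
Pow(Add(-545934, Add(-4922374, Mul(-1, Mul(t, 1099)))), -1) = Pow(Add(-545934, Add(-4922374, Mul(-1, Mul(604, 1099)))), -1) = Pow(Add(-545934, Add(-4922374, Mul(-1, 663796))), -1) = Pow(Add(-545934, Add(-4922374, -663796)), -1) = Pow(Add(-545934, -5586170), -1) = Pow(-6132104, -1) = Rational(-1, 6132104)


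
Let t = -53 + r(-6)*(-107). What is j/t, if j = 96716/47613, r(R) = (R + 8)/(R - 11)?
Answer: -1644172/32710131 ≈ -0.050265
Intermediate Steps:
r(R) = (8 + R)/(-11 + R)
j = 96716/47613 (j = 96716*(1/47613) = 96716/47613 ≈ 2.0313)
t = -687/17 (t = -53 + ((8 - 6)/(-11 - 6))*(-107) = -53 + (2/(-17))*(-107) = -53 - 1/17*2*(-107) = -53 - 2/17*(-107) = -53 + 214/17 = -687/17 ≈ -40.412)
j/t = 96716/(47613*(-687/17)) = (96716/47613)*(-17/687) = -1644172/32710131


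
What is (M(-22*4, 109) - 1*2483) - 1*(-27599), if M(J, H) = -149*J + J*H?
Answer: 28636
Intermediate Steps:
M(J, H) = -149*J + H*J
(M(-22*4, 109) - 1*2483) - 1*(-27599) = ((-22*4)*(-149 + 109) - 1*2483) - 1*(-27599) = (-88*(-40) - 2483) + 27599 = (3520 - 2483) + 27599 = 1037 + 27599 = 28636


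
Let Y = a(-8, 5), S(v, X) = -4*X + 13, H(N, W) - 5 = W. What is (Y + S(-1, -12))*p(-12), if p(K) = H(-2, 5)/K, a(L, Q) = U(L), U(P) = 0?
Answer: -305/6 ≈ -50.833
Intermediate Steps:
H(N, W) = 5 + W
S(v, X) = 13 - 4*X
a(L, Q) = 0
Y = 0
p(K) = 10/K (p(K) = (5 + 5)/K = 10/K)
(Y + S(-1, -12))*p(-12) = (0 + (13 - 4*(-12)))*(10/(-12)) = (0 + (13 + 48))*(10*(-1/12)) = (0 + 61)*(-⅚) = 61*(-⅚) = -305/6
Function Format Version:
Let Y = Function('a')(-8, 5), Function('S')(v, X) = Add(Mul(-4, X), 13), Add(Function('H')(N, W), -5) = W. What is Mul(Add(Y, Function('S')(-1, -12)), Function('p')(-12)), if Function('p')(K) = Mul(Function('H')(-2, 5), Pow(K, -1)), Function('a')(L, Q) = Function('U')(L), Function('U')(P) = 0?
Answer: Rational(-305, 6) ≈ -50.833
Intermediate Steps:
Function('H')(N, W) = Add(5, W)
Function('S')(v, X) = Add(13, Mul(-4, X))
Function('a')(L, Q) = 0
Y = 0
Function('p')(K) = Mul(10, Pow(K, -1)) (Function('p')(K) = Mul(Add(5, 5), Pow(K, -1)) = Mul(10, Pow(K, -1)))
Mul(Add(Y, Function('S')(-1, -12)), Function('p')(-12)) = Mul(Add(0, Add(13, Mul(-4, -12))), Mul(10, Pow(-12, -1))) = Mul(Add(0, Add(13, 48)), Mul(10, Rational(-1, 12))) = Mul(Add(0, 61), Rational(-5, 6)) = Mul(61, Rational(-5, 6)) = Rational(-305, 6)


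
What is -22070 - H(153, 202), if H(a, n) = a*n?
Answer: -52976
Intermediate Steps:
-22070 - H(153, 202) = -22070 - 153*202 = -22070 - 1*30906 = -22070 - 30906 = -52976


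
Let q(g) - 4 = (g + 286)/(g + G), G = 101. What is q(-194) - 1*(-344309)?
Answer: 32021017/93 ≈ 3.4431e+5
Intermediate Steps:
q(g) = 4 + (286 + g)/(101 + g) (q(g) = 4 + (g + 286)/(g + 101) = 4 + (286 + g)/(101 + g))
q(-194) - 1*(-344309) = 5*(138 - 194)/(101 - 194) - 1*(-344309) = 5*(-56)/(-93) + 344309 = 5*(-1/93)*(-56) + 344309 = 280/93 + 344309 = 32021017/93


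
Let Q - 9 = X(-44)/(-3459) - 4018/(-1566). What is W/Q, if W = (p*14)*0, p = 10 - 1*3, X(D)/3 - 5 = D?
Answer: 0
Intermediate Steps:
X(D) = 15 + 3*D
p = 7 (p = 10 - 3 = 7)
W = 0 (W = (7*14)*0 = 98*0 = 0)
Q = 10472105/902799 (Q = 9 + ((15 + 3*(-44))/(-3459) - 4018/(-1566)) = 9 + ((15 - 132)*(-1/3459) - 4018*(-1/1566)) = 9 + (-117*(-1/3459) + 2009/783) = 9 + (39/1153 + 2009/783) = 9 + 2346914/902799 = 10472105/902799 ≈ 11.600)
W/Q = 0/(10472105/902799) = 0*(902799/10472105) = 0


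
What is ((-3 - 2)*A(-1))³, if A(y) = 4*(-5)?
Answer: 1000000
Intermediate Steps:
A(y) = -20
((-3 - 2)*A(-1))³ = ((-3 - 2)*(-20))³ = (-5*(-20))³ = 100³ = 1000000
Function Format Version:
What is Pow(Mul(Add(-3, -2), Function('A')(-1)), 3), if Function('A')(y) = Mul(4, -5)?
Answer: 1000000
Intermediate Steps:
Function('A')(y) = -20
Pow(Mul(Add(-3, -2), Function('A')(-1)), 3) = Pow(Mul(Add(-3, -2), -20), 3) = Pow(Mul(-5, -20), 3) = Pow(100, 3) = 1000000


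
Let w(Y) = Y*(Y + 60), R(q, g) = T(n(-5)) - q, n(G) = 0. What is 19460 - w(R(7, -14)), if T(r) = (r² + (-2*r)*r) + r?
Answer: 19831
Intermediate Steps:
T(r) = r - r² (T(r) = (r² - 2*r²) + r = -r² + r = r - r²)
R(q, g) = -q (R(q, g) = 0*(1 - 1*0) - q = 0*(1 + 0) - q = 0*1 - q = 0 - q = -q)
w(Y) = Y*(60 + Y)
19460 - w(R(7, -14)) = 19460 - (-1*7)*(60 - 1*7) = 19460 - (-7)*(60 - 7) = 19460 - (-7)*53 = 19460 - 1*(-371) = 19460 + 371 = 19831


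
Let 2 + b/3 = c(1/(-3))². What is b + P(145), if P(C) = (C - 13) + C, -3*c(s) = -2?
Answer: 817/3 ≈ 272.33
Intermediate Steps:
c(s) = ⅔ (c(s) = -⅓*(-2) = ⅔)
P(C) = -13 + 2*C (P(C) = (-13 + C) + C = -13 + 2*C)
b = -14/3 (b = -6 + 3*(⅔)² = -6 + 3*(4/9) = -6 + 4/3 = -14/3 ≈ -4.6667)
b + P(145) = -14/3 + (-13 + 2*145) = -14/3 + (-13 + 290) = -14/3 + 277 = 817/3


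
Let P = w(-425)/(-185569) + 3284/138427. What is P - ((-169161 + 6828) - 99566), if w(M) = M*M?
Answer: 6727574252581458/25687759963 ≈ 2.6190e+5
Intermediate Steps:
w(M) = M²
P = -24393968279/25687759963 (P = (-425)²/(-185569) + 3284/138427 = 180625*(-1/185569) + 3284*(1/138427) = -180625/185569 + 3284/138427 = -24393968279/25687759963 ≈ -0.94963)
P - ((-169161 + 6828) - 99566) = -24393968279/25687759963 - ((-169161 + 6828) - 99566) = -24393968279/25687759963 - (-162333 - 99566) = -24393968279/25687759963 - 1*(-261899) = -24393968279/25687759963 + 261899 = 6727574252581458/25687759963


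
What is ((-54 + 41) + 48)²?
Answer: 1225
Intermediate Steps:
((-54 + 41) + 48)² = (-13 + 48)² = 35² = 1225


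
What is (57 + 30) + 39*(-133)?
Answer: -5100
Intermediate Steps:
(57 + 30) + 39*(-133) = 87 - 5187 = -5100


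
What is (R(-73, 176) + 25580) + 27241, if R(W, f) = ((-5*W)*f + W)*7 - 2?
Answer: 501988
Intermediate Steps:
R(W, f) = -2 + 7*W - 35*W*f (R(W, f) = (-5*W*f + W)*7 - 2 = (W - 5*W*f)*7 - 2 = (7*W - 35*W*f) - 2 = -2 + 7*W - 35*W*f)
(R(-73, 176) + 25580) + 27241 = ((-2 + 7*(-73) - 35*(-73)*176) + 25580) + 27241 = ((-2 - 511 + 449680) + 25580) + 27241 = (449167 + 25580) + 27241 = 474747 + 27241 = 501988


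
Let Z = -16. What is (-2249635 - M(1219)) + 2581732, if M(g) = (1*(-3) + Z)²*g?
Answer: -107962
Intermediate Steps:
M(g) = 361*g (M(g) = (1*(-3) - 16)²*g = (-3 - 16)²*g = (-19)²*g = 361*g)
(-2249635 - M(1219)) + 2581732 = (-2249635 - 361*1219) + 2581732 = (-2249635 - 1*440059) + 2581732 = (-2249635 - 440059) + 2581732 = -2689694 + 2581732 = -107962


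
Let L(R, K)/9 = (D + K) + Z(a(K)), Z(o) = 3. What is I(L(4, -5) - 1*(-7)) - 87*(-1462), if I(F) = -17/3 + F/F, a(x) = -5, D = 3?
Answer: 381568/3 ≈ 1.2719e+5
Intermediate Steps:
L(R, K) = 54 + 9*K (L(R, K) = 9*((3 + K) + 3) = 9*(6 + K) = 54 + 9*K)
I(F) = -14/3 (I(F) = -17*⅓ + 1 = -17/3 + 1 = -14/3)
I(L(4, -5) - 1*(-7)) - 87*(-1462) = -14/3 - 87*(-1462) = -14/3 + 127194 = 381568/3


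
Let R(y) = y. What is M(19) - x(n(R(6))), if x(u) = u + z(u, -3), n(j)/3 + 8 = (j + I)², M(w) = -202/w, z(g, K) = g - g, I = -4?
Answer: 26/19 ≈ 1.3684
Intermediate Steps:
z(g, K) = 0
n(j) = -24 + 3*(-4 + j)² (n(j) = -24 + 3*(j - 4)² = -24 + 3*(-4 + j)²)
x(u) = u (x(u) = u + 0 = u)
M(19) - x(n(R(6))) = -202/19 - (-24 + 3*(-4 + 6)²) = -202*1/19 - (-24 + 3*2²) = -202/19 - (-24 + 3*4) = -202/19 - (-24 + 12) = -202/19 - 1*(-12) = -202/19 + 12 = 26/19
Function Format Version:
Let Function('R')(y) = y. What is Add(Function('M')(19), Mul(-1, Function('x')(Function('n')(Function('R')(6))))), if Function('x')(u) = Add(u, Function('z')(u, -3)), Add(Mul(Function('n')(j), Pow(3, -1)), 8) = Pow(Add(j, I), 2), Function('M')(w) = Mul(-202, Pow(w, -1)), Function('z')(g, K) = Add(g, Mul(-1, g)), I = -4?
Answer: Rational(26, 19) ≈ 1.3684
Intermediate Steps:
Function('z')(g, K) = 0
Function('n')(j) = Add(-24, Mul(3, Pow(Add(-4, j), 2))) (Function('n')(j) = Add(-24, Mul(3, Pow(Add(j, -4), 2))) = Add(-24, Mul(3, Pow(Add(-4, j), 2))))
Function('x')(u) = u (Function('x')(u) = Add(u, 0) = u)
Add(Function('M')(19), Mul(-1, Function('x')(Function('n')(Function('R')(6))))) = Add(Mul(-202, Pow(19, -1)), Mul(-1, Add(-24, Mul(3, Pow(Add(-4, 6), 2))))) = Add(Mul(-202, Rational(1, 19)), Mul(-1, Add(-24, Mul(3, Pow(2, 2))))) = Add(Rational(-202, 19), Mul(-1, Add(-24, Mul(3, 4)))) = Add(Rational(-202, 19), Mul(-1, Add(-24, 12))) = Add(Rational(-202, 19), Mul(-1, -12)) = Add(Rational(-202, 19), 12) = Rational(26, 19)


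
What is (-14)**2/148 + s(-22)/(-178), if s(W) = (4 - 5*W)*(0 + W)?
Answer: 50759/3293 ≈ 15.414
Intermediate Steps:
s(W) = W*(4 - 5*W) (s(W) = (4 - 5*W)*W = W*(4 - 5*W))
(-14)**2/148 + s(-22)/(-178) = (-14)**2/148 - 22*(4 - 5*(-22))/(-178) = 196*(1/148) - 22*(4 + 110)*(-1/178) = 49/37 - 22*114*(-1/178) = 49/37 - 2508*(-1/178) = 49/37 + 1254/89 = 50759/3293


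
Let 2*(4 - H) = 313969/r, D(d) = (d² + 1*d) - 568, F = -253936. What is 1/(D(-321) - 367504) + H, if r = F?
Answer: 77796399749/16845606368 ≈ 4.6182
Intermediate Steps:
r = -253936
D(d) = -568 + d + d² (D(d) = (d² + d) - 568 = (d + d²) - 568 = -568 + d + d²)
H = 2345457/507872 (H = 4 - 313969/(2*(-253936)) = 4 - 313969*(-1)/(2*253936) = 4 - ½*(-313969/253936) = 4 + 313969/507872 = 2345457/507872 ≈ 4.6182)
1/(D(-321) - 367504) + H = 1/((-568 - 321 + (-321)²) - 367504) + 2345457/507872 = 1/((-568 - 321 + 103041) - 367504) + 2345457/507872 = 1/(102152 - 367504) + 2345457/507872 = 1/(-265352) + 2345457/507872 = -1/265352 + 2345457/507872 = 77796399749/16845606368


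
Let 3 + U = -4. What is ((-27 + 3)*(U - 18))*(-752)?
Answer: -451200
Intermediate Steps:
U = -7 (U = -3 - 4 = -7)
((-27 + 3)*(U - 18))*(-752) = ((-27 + 3)*(-7 - 18))*(-752) = -24*(-25)*(-752) = 600*(-752) = -451200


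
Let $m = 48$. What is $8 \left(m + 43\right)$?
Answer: $728$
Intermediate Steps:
$8 \left(m + 43\right) = 8 \left(48 + 43\right) = 8 \cdot 91 = 728$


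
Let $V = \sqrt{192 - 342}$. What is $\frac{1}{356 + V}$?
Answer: $\frac{178}{63443} - \frac{5 i \sqrt{6}}{126886} \approx 0.0028057 - 9.6523 \cdot 10^{-5} i$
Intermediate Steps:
$V = 5 i \sqrt{6}$ ($V = \sqrt{-150} = 5 i \sqrt{6} \approx 12.247 i$)
$\frac{1}{356 + V} = \frac{1}{356 + 5 i \sqrt{6}}$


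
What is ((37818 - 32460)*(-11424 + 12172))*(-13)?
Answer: -52101192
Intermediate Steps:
((37818 - 32460)*(-11424 + 12172))*(-13) = (5358*748)*(-13) = 4007784*(-13) = -52101192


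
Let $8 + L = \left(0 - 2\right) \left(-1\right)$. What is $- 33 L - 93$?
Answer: $105$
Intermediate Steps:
$L = -6$ ($L = -8 + \left(0 - 2\right) \left(-1\right) = -8 - -2 = -8 + 2 = -6$)
$- 33 L - 93 = \left(-33\right) \left(-6\right) - 93 = 198 - 93 = 105$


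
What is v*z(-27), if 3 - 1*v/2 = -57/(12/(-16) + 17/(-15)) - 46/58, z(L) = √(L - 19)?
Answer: -173500*I*√46/3277 ≈ -359.09*I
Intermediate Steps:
z(L) = √(-19 + L)
v = -173500/3277 (v = 6 - 2*(-57/(12/(-16) + 17/(-15)) - 46/58) = 6 - 2*(-57/(12*(-1/16) + 17*(-1/15)) - 46*1/58) = 6 - 2*(-57/(-¾ - 17/15) - 23/29) = 6 - 2*(-57/(-113/60) - 23/29) = 6 - 2*(-57*(-60/113) - 23/29) = 6 - 2*(3420/113 - 23/29) = 6 - 2*96581/3277 = 6 - 193162/3277 = -173500/3277 ≈ -52.945)
v*z(-27) = -173500*√(-19 - 27)/3277 = -173500*I*√46/3277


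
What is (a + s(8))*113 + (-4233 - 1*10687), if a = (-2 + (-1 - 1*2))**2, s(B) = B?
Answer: -11191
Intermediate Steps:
a = 25 (a = (-2 + (-1 - 2))**2 = (-2 - 3)**2 = (-5)**2 = 25)
(a + s(8))*113 + (-4233 - 1*10687) = (25 + 8)*113 + (-4233 - 1*10687) = 33*113 + (-4233 - 10687) = 3729 - 14920 = -11191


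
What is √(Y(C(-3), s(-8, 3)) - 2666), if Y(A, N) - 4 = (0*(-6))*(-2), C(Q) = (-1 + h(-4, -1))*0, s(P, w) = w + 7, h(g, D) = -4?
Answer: 11*I*√22 ≈ 51.595*I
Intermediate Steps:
s(P, w) = 7 + w
C(Q) = 0 (C(Q) = (-1 - 4)*0 = -5*0 = 0)
Y(A, N) = 4 (Y(A, N) = 4 + (0*(-6))*(-2) = 4 + 0*(-2) = 4 + 0 = 4)
√(Y(C(-3), s(-8, 3)) - 2666) = √(4 - 2666) = √(-2662) = 11*I*√22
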